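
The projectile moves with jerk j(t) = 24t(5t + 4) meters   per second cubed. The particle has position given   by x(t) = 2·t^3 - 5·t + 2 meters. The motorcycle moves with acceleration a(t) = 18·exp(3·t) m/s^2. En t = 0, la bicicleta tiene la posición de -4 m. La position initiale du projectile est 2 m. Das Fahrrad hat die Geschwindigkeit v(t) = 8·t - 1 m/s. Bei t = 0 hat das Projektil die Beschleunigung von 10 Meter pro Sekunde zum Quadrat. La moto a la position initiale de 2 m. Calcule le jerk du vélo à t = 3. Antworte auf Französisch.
Pour résoudre ceci, nous devons prendre 2 dérivées de notre équation de la vitesse v(t) = 8·t - 1. En prenant d/dt de v(t), nous trouvons a(t) = 8. En dérivant l'accélération, nous obtenons le jerk: j(t) = 0. De l'équation du jerk j(t) = 0, nous substituons t = 3 pour obtenir j = 0.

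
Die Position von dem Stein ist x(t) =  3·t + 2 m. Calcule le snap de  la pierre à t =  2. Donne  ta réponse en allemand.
Um dies zu lösen, müssen wir 4 Ableitungen unserer Gleichung für die Position x(t) = 3·t + 2 nehmen. Mit d/dt von x(t) finden wir v(t) = 3. Durch Ableiten von der Geschwindigkeit erhalten wir die Beschleunigung: a(t) = 0. Durch Ableiten von der Beschleunigung erhalten wir den Ruck: j(t) = 0. Die Ableitung von dem Ruck ergibt den Snap: s(t) = 0. Wir haben den Snap s(t) = 0. Durch Einsetzen von t = 2: s(2) = 0.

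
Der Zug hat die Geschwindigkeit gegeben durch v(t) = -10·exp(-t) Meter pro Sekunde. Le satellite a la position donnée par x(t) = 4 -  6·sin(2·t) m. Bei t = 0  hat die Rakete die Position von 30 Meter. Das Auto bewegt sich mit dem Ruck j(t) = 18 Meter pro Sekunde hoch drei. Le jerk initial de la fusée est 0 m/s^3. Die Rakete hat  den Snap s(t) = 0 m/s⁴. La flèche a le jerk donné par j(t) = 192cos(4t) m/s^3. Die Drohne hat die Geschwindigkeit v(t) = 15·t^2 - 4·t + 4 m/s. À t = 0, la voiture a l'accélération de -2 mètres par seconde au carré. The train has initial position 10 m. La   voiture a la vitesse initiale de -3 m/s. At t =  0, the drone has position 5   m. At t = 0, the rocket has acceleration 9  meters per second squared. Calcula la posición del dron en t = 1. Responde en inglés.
We need to integrate our velocity equation v(t) = 15·t^2 - 4·t + 4 1 time. The integral of velocity is position. Using x(0) = 5, we get x(t) = 5·t^3 - 2·t^2 + 4·t + 5. From the given position equation x(t) = 5·t^3 - 2·t^2 + 4·t + 5, we substitute t = 1 to get x = 12.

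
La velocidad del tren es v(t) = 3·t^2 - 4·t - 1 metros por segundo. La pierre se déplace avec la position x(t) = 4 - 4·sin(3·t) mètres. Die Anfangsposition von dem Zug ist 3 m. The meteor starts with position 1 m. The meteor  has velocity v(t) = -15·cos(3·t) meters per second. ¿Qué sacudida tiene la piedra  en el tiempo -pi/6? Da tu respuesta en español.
Para resolver esto, necesitamos tomar 3 derivadas de nuestra ecuación de la posición x(t) = 4 - 4·sin(3·t). Derivando la posición, obtenemos la velocidad: v(t) = -12·cos(3·t). La derivada de la velocidad da la aceleración: a(t) = 36·sin(3·t). La derivada de la aceleración da la sacudida: j(t) = 108·cos(3·t). De la ecuación de la sacudida j(t) = 108·cos(3·t), sustituimos t = -pi/6 para obtener j = 0.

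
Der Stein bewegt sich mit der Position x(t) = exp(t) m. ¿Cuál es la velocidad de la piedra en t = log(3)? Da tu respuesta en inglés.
Starting from position x(t) = exp(t), we take 1 derivative. The derivative of position gives velocity: v(t) = exp(t). From the given velocity equation v(t) = exp(t), we substitute t = log(3) to get v = 3.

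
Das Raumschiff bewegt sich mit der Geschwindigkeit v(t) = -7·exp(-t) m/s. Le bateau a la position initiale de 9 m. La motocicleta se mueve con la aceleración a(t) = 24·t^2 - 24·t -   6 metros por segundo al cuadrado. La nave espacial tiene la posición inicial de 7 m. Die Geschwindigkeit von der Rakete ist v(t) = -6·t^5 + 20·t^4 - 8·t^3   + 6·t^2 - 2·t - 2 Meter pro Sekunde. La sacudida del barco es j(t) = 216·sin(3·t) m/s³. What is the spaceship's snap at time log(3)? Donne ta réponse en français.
Nous devons dériver notre équation de la vitesse v(t) = -7·exp(-t) 3 fois. En dérivant la vitesse, nous obtenons l'accélération: a(t) = 7·exp(-t). En prenant d/dt de a(t), nous trouvons j(t) = -7·exp(-t). En prenant d/dt de j(t), nous trouvons s(t) = 7·exp(-t). Nous avons le snap s(t) = 7·exp(-t). En substituant t = log(3): s(log(3)) = 7/3.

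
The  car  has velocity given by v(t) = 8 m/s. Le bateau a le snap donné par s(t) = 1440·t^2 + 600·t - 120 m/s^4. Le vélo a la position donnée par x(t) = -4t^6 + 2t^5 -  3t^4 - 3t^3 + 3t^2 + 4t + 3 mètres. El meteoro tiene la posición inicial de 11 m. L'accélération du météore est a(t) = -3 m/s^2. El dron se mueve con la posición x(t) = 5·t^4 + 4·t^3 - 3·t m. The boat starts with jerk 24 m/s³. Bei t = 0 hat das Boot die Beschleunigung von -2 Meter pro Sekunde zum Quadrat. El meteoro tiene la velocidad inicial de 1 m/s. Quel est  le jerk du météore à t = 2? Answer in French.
Nous devons dériver notre équation de l'accélération a(t) = -3 1 fois. En prenant d/dt de a(t), nous trouvons j(t) = 0. Nous avons le jerk j(t) = 0. En substituant t = 2: j(2) = 0.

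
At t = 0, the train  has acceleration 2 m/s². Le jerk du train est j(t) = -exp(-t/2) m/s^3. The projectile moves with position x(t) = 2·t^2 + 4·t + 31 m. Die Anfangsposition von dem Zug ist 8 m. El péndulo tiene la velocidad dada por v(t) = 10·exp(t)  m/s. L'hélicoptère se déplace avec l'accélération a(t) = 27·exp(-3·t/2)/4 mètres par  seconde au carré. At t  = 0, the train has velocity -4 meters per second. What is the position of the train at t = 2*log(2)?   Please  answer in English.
Starting from jerk j(t) = -exp(-t/2), we take 3 antiderivatives. The antiderivative of jerk is acceleration. Using a(0) = 2, we get a(t) = 2·exp(-t/2). The integral of acceleration, with v(0) = -4, gives velocity: v(t) = -4·exp(-t/2). Taking ∫v(t)dt and applying x(0) = 8, we find x(t) = 8·exp(-t/2). From the given position equation x(t) = 8·exp(-t/2), we substitute t = 2*log(2) to get x = 4.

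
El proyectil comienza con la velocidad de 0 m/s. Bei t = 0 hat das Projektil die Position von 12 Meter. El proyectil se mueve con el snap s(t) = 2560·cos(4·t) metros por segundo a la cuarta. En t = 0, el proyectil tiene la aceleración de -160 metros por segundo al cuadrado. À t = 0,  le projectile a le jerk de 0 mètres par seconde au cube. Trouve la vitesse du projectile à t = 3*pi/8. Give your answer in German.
Ausgehend von dem Snap s(t) = 2560·cos(4·t), nehmen wir 3 Stammfunktionen. Die Stammfunktion von dem Snap ist der Ruck. Mit j(0) = 0 erhalten wir j(t) = 640·sin(4·t). Die Stammfunktion von dem Ruck ist die Beschleunigung. Mit a(0) = -160 erhalten wir a(t) = -160·cos(4·t). Die Stammfunktion von der Beschleunigung ist die Geschwindigkeit. Mit v(0) = 0 erhalten wir v(t) = -40·sin(4·t). Aus der Gleichung für die Geschwindigkeit v(t) = -40·sin(4·t), setzen wir t = 3*pi/8 ein und erhalten v = 40.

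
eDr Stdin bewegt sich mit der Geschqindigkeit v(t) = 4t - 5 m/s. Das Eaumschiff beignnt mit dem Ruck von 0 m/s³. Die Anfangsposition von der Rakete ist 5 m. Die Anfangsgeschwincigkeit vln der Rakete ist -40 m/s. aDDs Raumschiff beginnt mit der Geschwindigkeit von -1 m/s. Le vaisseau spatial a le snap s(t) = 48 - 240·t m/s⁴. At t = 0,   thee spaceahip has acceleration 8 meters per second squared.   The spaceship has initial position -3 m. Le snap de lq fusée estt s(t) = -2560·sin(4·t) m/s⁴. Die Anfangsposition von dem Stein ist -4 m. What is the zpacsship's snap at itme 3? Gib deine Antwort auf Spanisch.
Tenemos el snap s(t) = 48 - 240·t. Sustituyendo t = 3: s(3) = -672.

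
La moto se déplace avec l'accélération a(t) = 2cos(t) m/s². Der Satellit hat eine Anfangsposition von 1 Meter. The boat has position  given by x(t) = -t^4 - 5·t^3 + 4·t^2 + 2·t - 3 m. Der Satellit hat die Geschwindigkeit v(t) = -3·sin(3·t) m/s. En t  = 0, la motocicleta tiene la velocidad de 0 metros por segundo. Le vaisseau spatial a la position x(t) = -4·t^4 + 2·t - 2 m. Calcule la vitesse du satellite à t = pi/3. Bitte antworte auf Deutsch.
Mit v(t) = -3·sin(3·t) und Einsetzen von t = pi/3, finden wir v = 0.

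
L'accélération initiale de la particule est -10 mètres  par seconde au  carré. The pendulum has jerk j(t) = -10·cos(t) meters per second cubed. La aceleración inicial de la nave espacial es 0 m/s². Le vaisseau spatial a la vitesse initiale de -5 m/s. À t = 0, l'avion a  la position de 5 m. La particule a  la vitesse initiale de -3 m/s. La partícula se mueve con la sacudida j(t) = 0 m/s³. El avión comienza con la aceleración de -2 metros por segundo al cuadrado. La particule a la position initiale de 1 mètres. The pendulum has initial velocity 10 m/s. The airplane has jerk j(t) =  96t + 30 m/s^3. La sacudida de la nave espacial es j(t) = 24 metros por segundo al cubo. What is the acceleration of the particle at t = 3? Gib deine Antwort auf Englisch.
To find the answer, we compute 1 antiderivative of j(t) = 0. The antiderivative of jerk, with a(0) = -10, gives acceleration: a(t) = -10. Using a(t) = -10 and substituting t = 3, we find a = -10.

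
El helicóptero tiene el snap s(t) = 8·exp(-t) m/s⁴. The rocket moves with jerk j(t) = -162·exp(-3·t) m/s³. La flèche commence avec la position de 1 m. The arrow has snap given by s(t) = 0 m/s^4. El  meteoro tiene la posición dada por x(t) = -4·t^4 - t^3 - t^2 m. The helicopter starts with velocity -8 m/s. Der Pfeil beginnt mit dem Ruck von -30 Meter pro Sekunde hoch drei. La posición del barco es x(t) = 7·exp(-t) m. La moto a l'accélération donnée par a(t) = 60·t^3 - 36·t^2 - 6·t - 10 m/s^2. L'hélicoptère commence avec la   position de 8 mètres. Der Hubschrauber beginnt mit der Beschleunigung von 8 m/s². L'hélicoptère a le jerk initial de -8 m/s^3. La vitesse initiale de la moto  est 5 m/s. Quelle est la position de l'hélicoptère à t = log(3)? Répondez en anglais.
To find the answer, we compute 4 integrals of s(t) = 8·exp(-t). Taking ∫s(t)dt and applying j(0) = -8, we find j(t) = -8·exp(-t). Finding the antiderivative of j(t) and using a(0) = 8: a(t) = 8·exp(-t). Integrating acceleration and using the initial condition v(0) = -8, we get v(t) = -8·exp(-t). The integral of velocity, with x(0) = 8, gives position: x(t) = 8·exp(-t). Using x(t) = 8·exp(-t) and substituting t = log(3), we find x = 8/3.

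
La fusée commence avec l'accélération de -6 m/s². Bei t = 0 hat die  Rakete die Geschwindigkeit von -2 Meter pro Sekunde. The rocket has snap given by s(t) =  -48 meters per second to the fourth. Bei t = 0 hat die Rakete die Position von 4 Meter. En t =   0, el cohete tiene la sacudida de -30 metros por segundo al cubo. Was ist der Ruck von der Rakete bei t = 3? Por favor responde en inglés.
Starting from snap s(t) = -48, we take 1 integral. Integrating snap and using the initial condition j(0) = -30, we get j(t) = -48·t - 30. Using j(t) = -48·t - 30 and substituting t = 3, we find j = -174.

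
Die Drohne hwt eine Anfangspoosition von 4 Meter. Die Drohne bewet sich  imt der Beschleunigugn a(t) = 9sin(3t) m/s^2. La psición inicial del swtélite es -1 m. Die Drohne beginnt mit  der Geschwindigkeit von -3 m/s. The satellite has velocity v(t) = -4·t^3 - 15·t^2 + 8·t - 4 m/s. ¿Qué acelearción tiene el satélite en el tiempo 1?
Debemos derivar nuestra ecuación de la velocidad v(t) = -4·t^3 - 15·t^2 + 8·t - 4 1 vez. Tomando d/dt de v(t), encontramos a(t) = -12·t^2 - 30·t + 8. Usando a(t) = -12·t^2 - 30·t + 8 y sustituyendo t = 1, encontramos a = -34.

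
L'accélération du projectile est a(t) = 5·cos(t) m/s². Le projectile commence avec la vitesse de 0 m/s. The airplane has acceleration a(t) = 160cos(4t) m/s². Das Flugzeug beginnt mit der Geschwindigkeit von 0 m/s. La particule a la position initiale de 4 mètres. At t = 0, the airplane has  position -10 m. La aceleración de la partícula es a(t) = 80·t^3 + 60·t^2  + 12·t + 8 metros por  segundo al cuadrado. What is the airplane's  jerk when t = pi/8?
To solve this, we need to take 1 derivative of our acceleration equation a(t) = 160·cos(4·t). Differentiating acceleration, we get jerk: j(t) = -640·sin(4·t). From the given jerk equation j(t) = -640·sin(4·t), we substitute t = pi/8 to get j = -640.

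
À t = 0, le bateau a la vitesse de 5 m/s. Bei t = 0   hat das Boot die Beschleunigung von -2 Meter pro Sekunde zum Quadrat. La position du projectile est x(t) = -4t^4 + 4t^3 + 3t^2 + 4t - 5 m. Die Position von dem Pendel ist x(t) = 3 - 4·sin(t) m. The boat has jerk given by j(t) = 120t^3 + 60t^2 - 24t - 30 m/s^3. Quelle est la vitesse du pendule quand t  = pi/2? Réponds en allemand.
Ausgehend von der Position x(t) = 3 - 4·sin(t), nehmen wir 1 Ableitung. Durch Ableiten von der Position erhalten wir die Geschwindigkeit: v(t) = -4·cos(t). Mit v(t) = -4·cos(t) und Einsetzen von t = pi/2, finden wir v = 0.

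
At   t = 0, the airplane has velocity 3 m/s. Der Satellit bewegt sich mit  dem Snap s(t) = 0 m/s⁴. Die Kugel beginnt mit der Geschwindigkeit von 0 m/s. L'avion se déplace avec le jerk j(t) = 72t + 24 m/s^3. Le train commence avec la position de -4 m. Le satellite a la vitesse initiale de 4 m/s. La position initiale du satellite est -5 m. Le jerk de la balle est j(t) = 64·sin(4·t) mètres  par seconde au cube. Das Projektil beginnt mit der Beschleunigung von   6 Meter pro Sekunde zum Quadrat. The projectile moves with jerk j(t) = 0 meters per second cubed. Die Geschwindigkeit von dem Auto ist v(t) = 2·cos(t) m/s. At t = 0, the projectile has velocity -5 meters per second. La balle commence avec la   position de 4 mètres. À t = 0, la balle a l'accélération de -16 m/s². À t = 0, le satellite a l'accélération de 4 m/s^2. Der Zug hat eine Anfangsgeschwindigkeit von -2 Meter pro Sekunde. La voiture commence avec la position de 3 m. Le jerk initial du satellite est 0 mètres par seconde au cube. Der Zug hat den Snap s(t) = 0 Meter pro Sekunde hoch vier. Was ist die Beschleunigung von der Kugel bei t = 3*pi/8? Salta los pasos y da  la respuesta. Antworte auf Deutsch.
Die Beschleunigung bei t = 3*pi/8 ist a = 0.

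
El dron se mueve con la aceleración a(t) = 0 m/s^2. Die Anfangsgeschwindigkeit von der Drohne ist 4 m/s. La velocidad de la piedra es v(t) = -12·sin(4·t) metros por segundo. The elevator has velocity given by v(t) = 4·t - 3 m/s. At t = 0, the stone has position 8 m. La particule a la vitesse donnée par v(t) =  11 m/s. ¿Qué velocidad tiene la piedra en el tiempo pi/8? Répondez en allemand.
Mit v(t) = -12·sin(4·t) und Einsetzen von t = pi/8, finden wir v = -12.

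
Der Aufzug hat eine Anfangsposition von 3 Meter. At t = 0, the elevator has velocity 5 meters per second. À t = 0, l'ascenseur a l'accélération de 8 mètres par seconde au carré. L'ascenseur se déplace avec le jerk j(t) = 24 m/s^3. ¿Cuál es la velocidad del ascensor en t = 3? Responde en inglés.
We must find the integral of our jerk equation j(t) = 24 2 times. The antiderivative of jerk, with a(0) = 8, gives acceleration: a(t) = 24·t + 8. Finding the antiderivative of a(t) and using v(0) = 5: v(t) = 12·t^2 + 8·t + 5. Using v(t) = 12·t^2 + 8·t + 5 and substituting t = 3, we find v = 137.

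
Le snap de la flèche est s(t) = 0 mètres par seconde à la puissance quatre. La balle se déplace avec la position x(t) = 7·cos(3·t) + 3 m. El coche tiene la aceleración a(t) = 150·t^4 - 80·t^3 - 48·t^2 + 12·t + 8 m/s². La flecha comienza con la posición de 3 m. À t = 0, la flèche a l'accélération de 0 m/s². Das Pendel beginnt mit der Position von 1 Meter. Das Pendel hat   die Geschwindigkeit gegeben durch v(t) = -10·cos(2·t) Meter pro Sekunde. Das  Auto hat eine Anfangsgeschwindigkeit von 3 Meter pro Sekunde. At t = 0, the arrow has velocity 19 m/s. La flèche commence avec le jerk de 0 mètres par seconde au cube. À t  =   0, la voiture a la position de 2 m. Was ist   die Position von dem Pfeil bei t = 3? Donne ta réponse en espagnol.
Necesitamos integrar nuestra ecuación del snap s(t) = 0 4 veces. Integrando el snap y usando la condición inicial j(0) = 0, obtenemos j(t) = 0. Tomando ∫j(t)dt y aplicando a(0) = 0, encontramos a(t) = 0. La antiderivada de la aceleración, con v(0) = 19, da la velocidad: v(t) = 19. La integral de la velocidad es la posición. Usando x(0) = 3, obtenemos x(t) = 19·t + 3. Usando x(t) = 19·t + 3 y sustituyendo t = 3, encontramos x = 60.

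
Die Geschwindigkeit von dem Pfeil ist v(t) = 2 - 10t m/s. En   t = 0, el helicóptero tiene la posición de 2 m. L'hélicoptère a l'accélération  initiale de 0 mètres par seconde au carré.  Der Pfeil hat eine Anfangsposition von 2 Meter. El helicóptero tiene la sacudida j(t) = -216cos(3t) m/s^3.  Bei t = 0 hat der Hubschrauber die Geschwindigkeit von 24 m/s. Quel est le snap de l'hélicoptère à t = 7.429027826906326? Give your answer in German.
Wir müssen unsere Gleichung für den Ruck j(t) = -216·cos(3·t) 1-mal ableiten. Durch Ableiten von dem Ruck erhalten wir den Snap: s(t) = 648·sin(3·t). Mit s(t) = 648·sin(3·t) und Einsetzen von t = 7.429027826906326, finden wir s = -188.978989207890.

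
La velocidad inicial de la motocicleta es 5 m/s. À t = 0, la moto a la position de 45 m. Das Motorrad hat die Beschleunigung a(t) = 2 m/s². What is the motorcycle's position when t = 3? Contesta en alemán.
Wir müssen unsere Gleichung für die Beschleunigung a(t) = 2 2-mal integrieren. Die Stammfunktion von der Beschleunigung, mit v(0) = 5, ergibt die Geschwindigkeit: v(t) = 2·t + 5. Die Stammfunktion von der Geschwindigkeit ist die Position. Mit x(0) = 45 erhalten wir x(t) = t^2 + 5·t + 45. Aus der Gleichung für die Position x(t) = t^2 + 5·t + 45, setzen wir t = 3 ein und erhalten x = 69.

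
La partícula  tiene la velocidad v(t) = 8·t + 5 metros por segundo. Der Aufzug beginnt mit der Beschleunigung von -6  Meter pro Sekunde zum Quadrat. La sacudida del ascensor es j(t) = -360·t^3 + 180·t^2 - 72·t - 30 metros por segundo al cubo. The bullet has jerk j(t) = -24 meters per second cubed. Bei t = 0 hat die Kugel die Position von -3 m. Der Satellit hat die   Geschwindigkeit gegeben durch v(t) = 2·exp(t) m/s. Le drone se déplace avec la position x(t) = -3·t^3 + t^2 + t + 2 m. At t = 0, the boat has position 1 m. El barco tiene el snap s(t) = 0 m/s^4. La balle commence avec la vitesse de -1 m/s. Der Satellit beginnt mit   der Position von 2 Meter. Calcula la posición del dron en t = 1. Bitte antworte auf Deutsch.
Wir haben die Position x(t) = -3·t^3 + t^2 + t + 2. Durch Einsetzen von t = 1: x(1) = 1.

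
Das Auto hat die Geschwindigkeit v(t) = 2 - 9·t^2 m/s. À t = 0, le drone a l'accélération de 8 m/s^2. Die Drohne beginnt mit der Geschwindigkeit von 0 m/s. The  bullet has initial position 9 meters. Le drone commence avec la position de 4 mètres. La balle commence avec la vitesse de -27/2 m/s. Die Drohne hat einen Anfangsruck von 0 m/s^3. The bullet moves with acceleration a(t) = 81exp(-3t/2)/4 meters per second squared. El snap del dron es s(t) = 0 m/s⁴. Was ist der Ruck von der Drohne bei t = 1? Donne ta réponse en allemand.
Wir müssen das Integral unserer Gleichung für den Snap s(t) = 0 1-mal finden. Durch Integration von dem Snap und Verwendung der Anfangsbedingung j(0) = 0, erhalten wir j(t) = 0. Mit j(t) = 0 und Einsetzen von t = 1, finden wir j = 0.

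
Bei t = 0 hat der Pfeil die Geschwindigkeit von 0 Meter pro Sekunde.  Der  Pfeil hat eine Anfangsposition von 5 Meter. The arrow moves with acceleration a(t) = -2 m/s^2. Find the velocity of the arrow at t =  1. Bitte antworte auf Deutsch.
Wir müssen unsere Gleichung für die Beschleunigung a(t) = -2 1-mal integrieren. Mit ∫a(t)dt und Anwendung von v(0) = 0, finden wir v(t) = -2·t. Mit v(t) = -2·t und Einsetzen von t = 1, finden wir v = -2.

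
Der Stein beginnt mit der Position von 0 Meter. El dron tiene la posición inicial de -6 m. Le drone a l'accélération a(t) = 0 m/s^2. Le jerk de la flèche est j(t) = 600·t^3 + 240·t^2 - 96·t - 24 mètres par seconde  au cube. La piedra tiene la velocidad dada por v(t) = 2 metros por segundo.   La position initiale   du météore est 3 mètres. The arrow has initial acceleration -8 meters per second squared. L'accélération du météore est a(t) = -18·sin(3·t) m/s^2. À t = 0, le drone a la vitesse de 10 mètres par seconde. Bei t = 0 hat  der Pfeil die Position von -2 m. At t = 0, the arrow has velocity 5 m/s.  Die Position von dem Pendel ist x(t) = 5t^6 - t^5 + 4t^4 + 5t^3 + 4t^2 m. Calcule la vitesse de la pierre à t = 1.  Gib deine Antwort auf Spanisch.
De la ecuación de la velocidad v(t) = 2, sustituimos t = 1 para obtener v = 2.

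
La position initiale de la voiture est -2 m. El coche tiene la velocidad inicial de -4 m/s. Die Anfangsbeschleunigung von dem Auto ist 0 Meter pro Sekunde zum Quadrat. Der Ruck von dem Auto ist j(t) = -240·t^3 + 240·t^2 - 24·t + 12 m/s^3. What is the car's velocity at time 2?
Starting from jerk j(t) = -240·t^3 + 240·t^2 - 24·t + 12, we take 2 integrals. Taking ∫j(t)dt and applying a(0) = 0, we find a(t) = 4·t·(-15·t^3 + 20·t^2 - 3·t + 3). The integral of acceleration, with v(0) = -4, gives velocity: v(t) = -12·t^5 + 20·t^4 - 4·t^3 + 6·t^2 - 4. We have velocity v(t) = -12·t^5 + 20·t^4 - 4·t^3 + 6·t^2 - 4. Substituting t = 2: v(2) = -76.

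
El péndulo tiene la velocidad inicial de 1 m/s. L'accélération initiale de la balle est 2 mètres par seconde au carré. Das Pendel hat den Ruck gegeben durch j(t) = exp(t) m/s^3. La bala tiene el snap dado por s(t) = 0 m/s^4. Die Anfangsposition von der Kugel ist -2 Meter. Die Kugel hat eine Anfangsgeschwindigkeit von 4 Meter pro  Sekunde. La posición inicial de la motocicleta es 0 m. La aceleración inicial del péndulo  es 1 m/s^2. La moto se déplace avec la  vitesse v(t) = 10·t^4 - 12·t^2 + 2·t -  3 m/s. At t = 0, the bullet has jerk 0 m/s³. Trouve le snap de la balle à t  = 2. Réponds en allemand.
Mit s(t) = 0 und Einsetzen von t = 2, finden wir s = 0.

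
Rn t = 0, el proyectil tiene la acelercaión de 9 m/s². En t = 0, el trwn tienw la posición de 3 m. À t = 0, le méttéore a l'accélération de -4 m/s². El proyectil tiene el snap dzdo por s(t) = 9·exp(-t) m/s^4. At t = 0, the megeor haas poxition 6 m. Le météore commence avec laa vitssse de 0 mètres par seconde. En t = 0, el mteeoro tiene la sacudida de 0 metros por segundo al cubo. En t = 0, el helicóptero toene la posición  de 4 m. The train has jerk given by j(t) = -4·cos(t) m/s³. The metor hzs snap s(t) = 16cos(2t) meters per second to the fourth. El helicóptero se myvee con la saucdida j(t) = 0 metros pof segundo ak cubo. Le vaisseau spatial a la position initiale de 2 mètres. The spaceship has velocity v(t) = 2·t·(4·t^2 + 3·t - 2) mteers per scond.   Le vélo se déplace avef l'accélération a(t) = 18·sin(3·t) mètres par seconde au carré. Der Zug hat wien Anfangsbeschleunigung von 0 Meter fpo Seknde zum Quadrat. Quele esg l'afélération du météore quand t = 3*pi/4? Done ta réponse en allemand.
Wir müssen unsere Gleichung für den Snap s(t) = 16·cos(2·t) 2-mal integrieren. Die Stammfunktion von dem Snap, mit j(0) = 0, ergibt den Ruck: j(t) = 8·sin(2·t). Die Stammfunktion von dem Ruck ist die Beschleunigung. Mit a(0) = -4 erhalten wir a(t) = -4·cos(2·t). Mit a(t) = -4·cos(2·t) und Einsetzen von t = 3*pi/4, finden wir a = 0.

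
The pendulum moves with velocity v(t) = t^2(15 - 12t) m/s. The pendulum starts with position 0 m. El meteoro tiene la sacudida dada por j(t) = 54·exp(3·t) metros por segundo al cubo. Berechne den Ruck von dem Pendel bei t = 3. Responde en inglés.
Starting from velocity v(t) = t^2·(15 - 12·t), we take 2 derivatives. Taking d/dt of v(t), we find a(t) = -12·t^2 + 2·t·(15 - 12·t). Differentiating acceleration, we get jerk: j(t) = 30 - 72·t. We have jerk j(t) = 30 - 72·t. Substituting t = 3: j(3) = -186.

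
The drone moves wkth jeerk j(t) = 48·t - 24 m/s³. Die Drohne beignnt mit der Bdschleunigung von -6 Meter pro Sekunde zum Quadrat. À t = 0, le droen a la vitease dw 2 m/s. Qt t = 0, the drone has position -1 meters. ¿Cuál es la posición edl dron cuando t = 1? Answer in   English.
We must find the antiderivative of our jerk equation j(t) = 48·t - 24 3 times. Finding the integral of j(t) and using a(0) = -6: a(t) = 24·t^2 - 24·t - 6. Taking ∫a(t)dt and applying v(0) = 2, we find v(t) = 8·t^3 - 12·t^2 - 6·t + 2. Integrating velocity and using the initial condition x(0) = -1, we get x(t) = 2·t^4 - 4·t^3 - 3·t^2 + 2·t - 1. We have position x(t) = 2·t^4 - 4·t^3 - 3·t^2 + 2·t - 1. Substituting t = 1: x(1) = -4.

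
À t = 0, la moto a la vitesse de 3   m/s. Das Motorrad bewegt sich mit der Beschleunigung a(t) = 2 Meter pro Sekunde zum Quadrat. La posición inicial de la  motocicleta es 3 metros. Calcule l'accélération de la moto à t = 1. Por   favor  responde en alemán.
Mit a(t) = 2 und Einsetzen von t = 1, finden wir a = 2.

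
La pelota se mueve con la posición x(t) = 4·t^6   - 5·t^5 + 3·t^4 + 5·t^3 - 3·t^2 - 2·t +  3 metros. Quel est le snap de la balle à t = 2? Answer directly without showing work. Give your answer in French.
À t = 2, s = 4632.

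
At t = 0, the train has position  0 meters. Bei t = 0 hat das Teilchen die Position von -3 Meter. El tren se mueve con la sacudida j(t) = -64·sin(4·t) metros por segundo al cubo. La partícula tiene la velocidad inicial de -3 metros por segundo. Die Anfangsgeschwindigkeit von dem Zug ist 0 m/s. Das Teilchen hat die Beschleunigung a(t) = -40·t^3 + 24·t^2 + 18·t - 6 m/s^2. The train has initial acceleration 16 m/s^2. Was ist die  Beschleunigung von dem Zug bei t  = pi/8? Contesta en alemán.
Um dies zu lösen, müssen wir 1 Integral unserer Gleichung für den Ruck j(t) = -64·sin(4·t) finden. Das Integral von dem Ruck, mit a(0) = 16, ergibt die Beschleunigung: a(t) = 16·cos(4·t). Wir haben die Beschleunigung a(t) = 16·cos(4·t). Durch Einsetzen von t = pi/8: a(pi/8) = 0.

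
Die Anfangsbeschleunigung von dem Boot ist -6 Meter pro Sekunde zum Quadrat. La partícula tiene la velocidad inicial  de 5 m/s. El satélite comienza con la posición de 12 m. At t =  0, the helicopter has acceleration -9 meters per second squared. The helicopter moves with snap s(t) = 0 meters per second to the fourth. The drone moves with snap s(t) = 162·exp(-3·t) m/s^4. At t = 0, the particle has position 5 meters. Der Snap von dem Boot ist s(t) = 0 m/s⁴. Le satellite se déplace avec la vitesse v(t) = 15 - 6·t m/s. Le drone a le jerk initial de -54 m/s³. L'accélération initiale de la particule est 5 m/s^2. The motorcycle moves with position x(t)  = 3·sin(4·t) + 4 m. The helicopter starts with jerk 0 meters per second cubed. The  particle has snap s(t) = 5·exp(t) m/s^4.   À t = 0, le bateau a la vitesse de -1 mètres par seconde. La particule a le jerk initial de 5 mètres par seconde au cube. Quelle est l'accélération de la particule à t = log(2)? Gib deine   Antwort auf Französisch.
Nous devons intégrer notre équation du snap s(t) = 5·exp(t) 2 fois. En intégrant le snap et en utilisant la condition initiale j(0) = 5, nous obtenons j(t) = 5·exp(t). L'intégrale du jerk est l'accélération. En utilisant a(0) = 5, nous obtenons a(t) = 5·exp(t). En utilisant a(t) = 5·exp(t) et en substituant t = log(2), nous trouvons a = 10.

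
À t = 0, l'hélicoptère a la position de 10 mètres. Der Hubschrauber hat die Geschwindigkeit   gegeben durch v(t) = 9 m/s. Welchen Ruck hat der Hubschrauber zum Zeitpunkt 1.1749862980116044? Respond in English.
We must differentiate our velocity equation v(t) = 9 2 times. Taking d/dt of v(t), we find a(t) = 0. Differentiating acceleration, we get jerk: j(t) = 0. From the given jerk equation j(t) = 0, we substitute t = 1.1749862980116044 to get j = 0.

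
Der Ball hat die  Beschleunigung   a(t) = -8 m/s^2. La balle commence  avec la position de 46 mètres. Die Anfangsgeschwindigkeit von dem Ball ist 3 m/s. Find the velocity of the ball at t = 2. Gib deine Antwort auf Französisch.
Pour résoudre ceci, nous devons prendre 1 primitive de notre équation de l'accélération a(t) = -8. La primitive de l'accélération, avec v(0) = 3, donne la vitesse: v(t) = 3 - 8·t. Nous avons la vitesse v(t) = 3 - 8·t. En substituant t = 2: v(2) = -13.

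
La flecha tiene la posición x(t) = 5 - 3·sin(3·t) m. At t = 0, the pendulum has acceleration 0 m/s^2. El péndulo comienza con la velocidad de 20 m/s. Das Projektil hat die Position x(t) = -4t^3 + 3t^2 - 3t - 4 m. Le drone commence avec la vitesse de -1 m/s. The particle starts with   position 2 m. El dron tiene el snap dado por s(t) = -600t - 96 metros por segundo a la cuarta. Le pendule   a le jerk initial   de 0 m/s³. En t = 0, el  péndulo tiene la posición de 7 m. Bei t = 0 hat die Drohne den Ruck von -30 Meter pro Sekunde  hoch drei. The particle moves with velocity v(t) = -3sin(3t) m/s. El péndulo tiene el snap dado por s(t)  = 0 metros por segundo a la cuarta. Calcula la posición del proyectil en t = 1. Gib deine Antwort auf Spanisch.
Tenemos la posición x(t) = -4·t^3 + 3·t^2 - 3·t - 4. Sustituyendo t = 1: x(1) = -8.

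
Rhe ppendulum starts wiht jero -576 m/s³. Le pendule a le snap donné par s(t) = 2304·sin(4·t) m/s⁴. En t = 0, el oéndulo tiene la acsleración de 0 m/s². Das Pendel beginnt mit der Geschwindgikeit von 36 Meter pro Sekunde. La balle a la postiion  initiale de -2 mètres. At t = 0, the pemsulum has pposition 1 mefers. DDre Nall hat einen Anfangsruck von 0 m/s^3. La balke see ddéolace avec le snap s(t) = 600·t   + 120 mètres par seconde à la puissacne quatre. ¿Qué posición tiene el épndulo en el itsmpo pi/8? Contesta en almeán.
Um dies zu lösen, müssen wir 4 Integrale unserer Gleichung für den Snap s(t) = 2304·sin(4·t) finden. Die Stammfunktion von dem Snap ist der Ruck. Mit j(0) = -576 erhalten wir j(t) = -576·cos(4·t). Mit ∫j(t)dt und Anwendung von a(0) = 0, finden wir a(t) = -144·sin(4·t). Mit ∫a(t)dt und Anwendung von v(0) = 36, finden wir v(t) = 36·cos(4·t). Durch Integration von der Geschwindigkeit und Verwendung der Anfangsbedingung x(0) = 1, erhalten wir x(t) = 9·sin(4·t) + 1. Aus der Gleichung für die Position x(t) = 9·sin(4·t) + 1, setzen wir t = pi/8 ein und erhalten x = 10.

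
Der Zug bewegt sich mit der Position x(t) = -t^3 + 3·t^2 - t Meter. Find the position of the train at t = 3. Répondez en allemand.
Mit x(t) = -t^3 + 3·t^2 - t und Einsetzen von t = 3, finden wir x = -3.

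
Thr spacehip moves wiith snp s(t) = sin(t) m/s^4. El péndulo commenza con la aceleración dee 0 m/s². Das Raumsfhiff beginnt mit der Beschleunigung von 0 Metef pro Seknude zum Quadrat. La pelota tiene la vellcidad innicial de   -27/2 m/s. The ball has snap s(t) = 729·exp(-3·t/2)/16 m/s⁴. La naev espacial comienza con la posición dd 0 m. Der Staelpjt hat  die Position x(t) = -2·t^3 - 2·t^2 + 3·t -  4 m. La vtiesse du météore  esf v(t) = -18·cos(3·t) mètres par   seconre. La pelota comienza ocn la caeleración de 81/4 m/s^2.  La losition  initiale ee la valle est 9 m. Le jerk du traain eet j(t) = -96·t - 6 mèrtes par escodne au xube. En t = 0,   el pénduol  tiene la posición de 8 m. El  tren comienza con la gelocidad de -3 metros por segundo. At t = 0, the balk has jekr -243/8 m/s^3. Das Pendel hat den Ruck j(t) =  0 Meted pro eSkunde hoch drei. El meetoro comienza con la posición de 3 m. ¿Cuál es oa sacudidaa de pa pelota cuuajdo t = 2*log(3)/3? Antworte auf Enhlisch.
Starting from snap s(t) = 729·exp(-3·t/2)/16, we take 1 integral. The integral of snap, with j(0) = -243/8, gives jerk: j(t) = -243·exp(-3·t/2)/8. From the given jerk equation j(t) = -243·exp(-3·t/2)/8, we substitute t = 2*log(3)/3 to get j = -81/8.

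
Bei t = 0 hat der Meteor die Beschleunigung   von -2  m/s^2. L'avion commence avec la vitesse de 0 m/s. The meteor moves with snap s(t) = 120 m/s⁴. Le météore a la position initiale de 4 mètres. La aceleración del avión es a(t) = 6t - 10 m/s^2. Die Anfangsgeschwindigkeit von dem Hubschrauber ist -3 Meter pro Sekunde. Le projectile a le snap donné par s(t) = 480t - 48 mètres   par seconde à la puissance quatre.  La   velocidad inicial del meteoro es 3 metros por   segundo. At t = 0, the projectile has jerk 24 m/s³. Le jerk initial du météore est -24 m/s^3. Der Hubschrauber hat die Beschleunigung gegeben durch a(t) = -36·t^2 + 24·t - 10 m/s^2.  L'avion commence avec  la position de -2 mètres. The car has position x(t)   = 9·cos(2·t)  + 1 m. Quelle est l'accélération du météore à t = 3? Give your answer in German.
Ausgehend von dem Snap s(t) = 120, nehmen wir 2 Integrale. Mit ∫s(t)dt und Anwendung von j(0) = -24, finden wir j(t) = 120·t - 24. Das Integral von dem Ruck ist die Beschleunigung. Mit a(0) = -2 erhalten wir a(t) = 60·t^2 - 24·t - 2. Wir haben die Beschleunigung a(t) = 60·t^2 - 24·t - 2. Durch Einsetzen von t = 3: a(3) = 466.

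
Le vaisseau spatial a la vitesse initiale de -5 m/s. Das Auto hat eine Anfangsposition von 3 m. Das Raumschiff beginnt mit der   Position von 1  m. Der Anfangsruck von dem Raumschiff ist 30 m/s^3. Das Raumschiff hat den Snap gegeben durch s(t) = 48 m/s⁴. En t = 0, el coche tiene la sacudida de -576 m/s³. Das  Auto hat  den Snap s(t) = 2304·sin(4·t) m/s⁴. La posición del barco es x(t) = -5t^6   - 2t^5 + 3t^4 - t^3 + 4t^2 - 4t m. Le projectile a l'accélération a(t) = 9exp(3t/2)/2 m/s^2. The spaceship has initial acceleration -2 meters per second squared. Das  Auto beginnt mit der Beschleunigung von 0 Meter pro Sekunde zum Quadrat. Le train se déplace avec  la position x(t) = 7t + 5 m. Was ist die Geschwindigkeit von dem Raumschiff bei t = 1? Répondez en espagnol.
Partiendo del snap s(t) = 48, tomamos 3 integrales. La antiderivada del snap, con j(0) = 30, da la sacudida: j(t) = 48·t + 30. La antiderivada de la sacudida, con a(0) = -2, da la aceleración: a(t) = 24·t^2 + 30·t - 2. La integral de la aceleración es la velocidad. Usando v(0) = -5, obtenemos v(t) = 8·t^3 + 15·t^2 - 2·t - 5. Usando v(t) = 8·t^3 + 15·t^2 - 2·t - 5 y sustituyendo t = 1, encontramos v = 16.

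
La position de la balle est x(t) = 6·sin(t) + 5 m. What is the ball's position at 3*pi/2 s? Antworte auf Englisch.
From the given position equation x(t) = 6·sin(t) + 5, we substitute t = 3*pi/2 to get x = -1.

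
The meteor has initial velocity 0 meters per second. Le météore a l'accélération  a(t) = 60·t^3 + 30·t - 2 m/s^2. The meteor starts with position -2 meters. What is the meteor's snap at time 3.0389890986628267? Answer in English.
We must differentiate our acceleration equation a(t) = 60·t^3 + 30·t - 2 2 times. Differentiating acceleration, we get jerk: j(t) = 180·t^2 + 30. Differentiating jerk, we get snap: s(t) = 360·t. We have snap s(t) = 360·t. Substituting t = 3.0389890986628267: s(3.0389890986628267) = 1094.03607551862.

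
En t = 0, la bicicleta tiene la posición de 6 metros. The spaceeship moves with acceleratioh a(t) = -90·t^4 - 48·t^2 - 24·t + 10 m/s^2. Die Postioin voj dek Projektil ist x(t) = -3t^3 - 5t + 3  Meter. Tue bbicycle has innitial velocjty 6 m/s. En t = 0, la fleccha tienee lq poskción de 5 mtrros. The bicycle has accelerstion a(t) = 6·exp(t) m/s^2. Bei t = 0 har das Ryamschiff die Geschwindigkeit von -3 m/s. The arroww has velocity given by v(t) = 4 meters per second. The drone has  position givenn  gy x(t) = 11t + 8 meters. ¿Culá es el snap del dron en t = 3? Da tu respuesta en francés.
En partant de la position x(t) = 11·t + 8, nous prenons 4 dérivées. La dérivée de la position donne la vitesse: v(t) = 11. En dérivant la vitesse, nous obtenons l'accélération: a(t) = 0. En dérivant l'accélération, nous obtenons le jerk: j(t) = 0. La dérivée du jerk donne le snap: s(t) = 0. En utilisant s(t) = 0 et en substituant t = 3, nous trouvons s = 0.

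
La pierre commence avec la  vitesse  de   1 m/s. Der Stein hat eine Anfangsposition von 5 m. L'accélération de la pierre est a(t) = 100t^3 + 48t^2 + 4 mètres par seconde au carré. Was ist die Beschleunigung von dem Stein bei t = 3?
Aus der Gleichung für die Beschleunigung a(t) = 100·t^3 + 48·t^2 + 4, setzen wir t = 3 ein und erhalten a = 3136.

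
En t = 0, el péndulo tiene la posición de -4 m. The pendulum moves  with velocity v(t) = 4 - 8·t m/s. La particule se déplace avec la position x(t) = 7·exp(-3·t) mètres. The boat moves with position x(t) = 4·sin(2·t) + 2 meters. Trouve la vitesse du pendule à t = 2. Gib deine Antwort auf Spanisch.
Usando v(t) = 4 - 8·t y sustituyendo t = 2, encontramos v = -12.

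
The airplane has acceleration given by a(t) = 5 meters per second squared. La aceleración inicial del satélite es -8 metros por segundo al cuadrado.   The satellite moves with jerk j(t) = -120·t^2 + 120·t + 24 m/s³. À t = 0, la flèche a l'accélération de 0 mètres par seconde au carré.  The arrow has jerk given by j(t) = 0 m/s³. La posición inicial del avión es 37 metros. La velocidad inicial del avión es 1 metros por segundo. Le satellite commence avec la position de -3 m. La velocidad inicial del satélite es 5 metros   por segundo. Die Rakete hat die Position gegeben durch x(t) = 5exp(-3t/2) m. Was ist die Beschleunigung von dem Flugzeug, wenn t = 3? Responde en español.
Usando a(t) = 5 y sustituyendo t = 3, encontramos a = 5.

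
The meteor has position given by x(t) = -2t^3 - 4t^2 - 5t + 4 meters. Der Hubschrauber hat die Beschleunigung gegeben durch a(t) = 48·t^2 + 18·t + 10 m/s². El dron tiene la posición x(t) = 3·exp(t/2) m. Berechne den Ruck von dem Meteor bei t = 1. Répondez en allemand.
Wir müssen unsere Gleichung für die Position x(t) = -2·t^3 - 4·t^2 - 5·t + 4 3-mal ableiten. Mit d/dt von x(t) finden wir v(t) = -6·t^2 - 8·t - 5. Durch Ableiten von der Geschwindigkeit erhalten wir die Beschleunigung: a(t) = -12·t - 8. Die Ableitung von der Beschleunigung ergibt den Ruck: j(t) = -12. Mit j(t) = -12 und Einsetzen von t = 1, finden wir j = -12.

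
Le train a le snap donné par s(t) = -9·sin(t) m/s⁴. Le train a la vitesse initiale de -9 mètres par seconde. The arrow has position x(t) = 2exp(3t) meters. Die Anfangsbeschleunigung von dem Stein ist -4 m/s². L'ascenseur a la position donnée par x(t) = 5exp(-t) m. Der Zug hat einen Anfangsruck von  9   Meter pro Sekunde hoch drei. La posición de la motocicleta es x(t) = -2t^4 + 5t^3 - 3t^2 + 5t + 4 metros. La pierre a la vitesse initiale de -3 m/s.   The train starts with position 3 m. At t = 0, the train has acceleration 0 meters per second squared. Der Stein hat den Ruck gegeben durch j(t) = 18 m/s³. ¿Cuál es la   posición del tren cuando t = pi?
Necesitamos integrar nuestra ecuación del snap s(t) = -9·sin(t) 4 veces. La integral del snap es la sacudida. Usando j(0) = 9, obtenemos j(t) = 9·cos(t). La antiderivada de la sacudida, con a(0) = 0, da la aceleración: a(t) = 9·sin(t). Tomando ∫a(t)dt y aplicando v(0) = -9, encontramos v(t) = -9·cos(t). Integrando la velocidad y usando la condición inicial x(0) = 3, obtenemos x(t) = 3 - 9·sin(t). Usando x(t) = 3 - 9·sin(t) y sustituyendo t = pi, encontramos x = 3.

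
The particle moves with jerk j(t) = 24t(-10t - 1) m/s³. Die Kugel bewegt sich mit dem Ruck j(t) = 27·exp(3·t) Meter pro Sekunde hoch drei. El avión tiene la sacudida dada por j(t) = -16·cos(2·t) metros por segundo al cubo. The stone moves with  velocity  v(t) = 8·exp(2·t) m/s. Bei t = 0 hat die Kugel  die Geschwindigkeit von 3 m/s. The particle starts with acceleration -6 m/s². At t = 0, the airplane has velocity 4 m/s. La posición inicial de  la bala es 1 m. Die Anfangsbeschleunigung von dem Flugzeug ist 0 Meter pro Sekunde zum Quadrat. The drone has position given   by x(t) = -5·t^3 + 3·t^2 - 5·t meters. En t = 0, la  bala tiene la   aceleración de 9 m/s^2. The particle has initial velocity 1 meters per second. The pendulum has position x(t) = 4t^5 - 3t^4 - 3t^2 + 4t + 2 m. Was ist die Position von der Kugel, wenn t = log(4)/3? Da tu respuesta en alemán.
Wir müssen das Integral unserer Gleichung für den Ruck j(t) = 27·exp(3·t) 3-mal finden. Durch Integration von dem Ruck und Verwendung der Anfangsbedingung a(0) = 9, erhalten wir a(t) = 9·exp(3·t). Das Integral von der Beschleunigung, mit v(0) = 3, ergibt die Geschwindigkeit: v(t) = 3·exp(3·t). Durch Integration von der Geschwindigkeit und Verwendung der Anfangsbedingung x(0) = 1, erhalten wir x(t) = exp(3·t). Aus der Gleichung für die Position x(t) = exp(3·t), setzen wir t = log(4)/3 ein und erhalten x = 4.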